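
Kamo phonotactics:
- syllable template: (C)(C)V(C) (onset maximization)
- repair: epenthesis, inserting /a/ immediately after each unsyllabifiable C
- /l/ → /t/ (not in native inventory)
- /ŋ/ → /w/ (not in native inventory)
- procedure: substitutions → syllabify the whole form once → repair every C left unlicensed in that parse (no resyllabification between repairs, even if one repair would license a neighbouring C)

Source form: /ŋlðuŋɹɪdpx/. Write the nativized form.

watðuwɹɪdpaxa

Substitution: /ŋ/ → /w/, /l/ → /t/, giving /wtðuwɹɪdpx/.
The consonants /w/, /p/, /x/ cannot be parsed into a legal (C)(C)V(C) syllable (at most one coda consonant is licensed; onsets may contain at most 2 consonants).
Epenthesis after each stranded consonant: /w/ → /wa/, /p/ → /pa/, /x/ → /xa/.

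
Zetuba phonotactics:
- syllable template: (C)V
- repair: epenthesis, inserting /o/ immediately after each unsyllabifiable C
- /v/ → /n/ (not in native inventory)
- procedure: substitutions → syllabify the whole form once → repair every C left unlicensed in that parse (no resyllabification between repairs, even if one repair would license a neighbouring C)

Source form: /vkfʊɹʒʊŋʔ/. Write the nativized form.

nokofʊɹoʒʊŋoʔo

Substitution: /v/ → /n/, giving /nkfʊɹʒʊŋʔ/.
Under (C)V, the unsyllabifiable consonants are /n/, /k/, /ɹ/, /ŋ/, /ʔ/ (no codas are permitted; onsets are limited to one consonant).
Epenthesis after each stranded consonant: /n/ → /no/, /k/ → /ko/, /ɹ/ → /ɹo/, /ŋ/ → /ŋo/, /ʔ/ → /ʔo/.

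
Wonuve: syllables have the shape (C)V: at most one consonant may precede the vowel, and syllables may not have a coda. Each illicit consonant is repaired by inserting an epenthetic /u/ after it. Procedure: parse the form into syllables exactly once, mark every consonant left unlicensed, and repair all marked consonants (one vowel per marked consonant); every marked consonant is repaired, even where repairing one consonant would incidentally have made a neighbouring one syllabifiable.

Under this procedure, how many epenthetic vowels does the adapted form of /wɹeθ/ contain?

2

The unsyllabifiable consonants are /w/, /θ/; each receives one epenthetic vowel.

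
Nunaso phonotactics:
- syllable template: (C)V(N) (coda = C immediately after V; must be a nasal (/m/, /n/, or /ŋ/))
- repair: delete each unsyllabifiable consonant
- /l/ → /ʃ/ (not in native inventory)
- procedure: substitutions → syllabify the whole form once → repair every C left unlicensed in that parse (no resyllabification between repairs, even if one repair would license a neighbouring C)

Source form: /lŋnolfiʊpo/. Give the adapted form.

nofiʊpo

Substitution: /l/ → /ʃ/, giving /ʃŋnoʃfiʊpo/.
Under (C)V(N), the unsyllabifiable consonants are /ʃ/, /ŋ/, /ʃ/ (only a nasal (/m/, /n/, or /ŋ/) is licensed in coda position; onsets are limited to one consonant).
Deleting the stranded consonants removes /ʃ/, /ŋ/, /ʃ/.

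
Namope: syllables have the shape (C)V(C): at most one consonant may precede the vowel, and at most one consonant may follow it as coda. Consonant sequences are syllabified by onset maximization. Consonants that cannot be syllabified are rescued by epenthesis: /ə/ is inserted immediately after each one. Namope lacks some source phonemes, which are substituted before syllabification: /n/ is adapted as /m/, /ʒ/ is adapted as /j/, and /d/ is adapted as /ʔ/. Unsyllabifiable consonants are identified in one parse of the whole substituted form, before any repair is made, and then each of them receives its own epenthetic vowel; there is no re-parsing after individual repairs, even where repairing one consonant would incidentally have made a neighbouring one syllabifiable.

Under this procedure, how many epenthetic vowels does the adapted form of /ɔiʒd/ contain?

After substitution the input is /ɔijʔ/.
The unsyllabifiable consonants are /ʔ/; each receives one epenthetic vowel.

1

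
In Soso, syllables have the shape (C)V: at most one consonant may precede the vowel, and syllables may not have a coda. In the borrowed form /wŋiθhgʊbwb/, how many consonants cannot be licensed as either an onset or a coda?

Under (C)V, the unsyllabifiable consonants are /w/, /θ/, /h/, /b/, /w/, /b/ (no codas are permitted; onsets are limited to one consonant).

6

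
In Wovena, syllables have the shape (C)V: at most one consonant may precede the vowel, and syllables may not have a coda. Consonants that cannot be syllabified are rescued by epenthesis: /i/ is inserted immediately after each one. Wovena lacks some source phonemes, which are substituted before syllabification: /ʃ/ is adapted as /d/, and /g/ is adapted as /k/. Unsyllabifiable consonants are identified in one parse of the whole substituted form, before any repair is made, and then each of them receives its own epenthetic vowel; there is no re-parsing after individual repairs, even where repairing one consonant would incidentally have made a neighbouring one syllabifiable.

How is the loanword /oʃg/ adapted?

odiki

Substitution: /ʃ/ → /d/, /g/ → /k/, giving /odk/.
Syllabifying with onset maximization leaves /d/, /k/ stranded (no codas are permitted; onsets are limited to one consonant).
Epenthesis after each stranded consonant: /d/ → /di/, /k/ → /ki/.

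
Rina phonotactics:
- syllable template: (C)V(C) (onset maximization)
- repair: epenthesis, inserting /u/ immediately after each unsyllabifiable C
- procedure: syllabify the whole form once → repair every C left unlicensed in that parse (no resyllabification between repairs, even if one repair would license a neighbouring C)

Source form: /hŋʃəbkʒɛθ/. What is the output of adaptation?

Syllabifying with onset maximization leaves /h/, /ŋ/, /k/ stranded (at most one coda consonant is licensed; onsets are limited to one consonant).
Inserting the epenthetic vowel yields /h/ → /hu/, /ŋ/ → /ŋu/, /k/ → /ku/.

huŋuʃəbkuʒɛθ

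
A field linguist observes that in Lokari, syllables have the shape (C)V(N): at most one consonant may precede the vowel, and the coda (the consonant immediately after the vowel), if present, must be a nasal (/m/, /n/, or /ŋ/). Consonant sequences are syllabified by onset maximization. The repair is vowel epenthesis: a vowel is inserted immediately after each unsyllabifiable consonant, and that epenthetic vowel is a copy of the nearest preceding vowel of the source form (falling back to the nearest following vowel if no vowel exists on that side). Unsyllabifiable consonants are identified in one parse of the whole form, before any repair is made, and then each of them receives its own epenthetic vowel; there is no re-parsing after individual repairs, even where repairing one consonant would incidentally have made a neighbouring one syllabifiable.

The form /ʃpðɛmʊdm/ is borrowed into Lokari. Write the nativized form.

Syllabifying with onset maximization leaves /ʃ/, /p/, /d/, /m/ stranded (only a nasal (/m/, /n/, or /ŋ/) is licensed in coda position; onsets are limited to one consonant).
Each unlicensed consonant becomes the onset of a new syllable: /ʃ/ → /ʃɛ/, /p/ → /pɛ/, /d/ → /dʊ/, /m/ → /mʊ/.

ʃɛpɛðɛmʊdʊmʊ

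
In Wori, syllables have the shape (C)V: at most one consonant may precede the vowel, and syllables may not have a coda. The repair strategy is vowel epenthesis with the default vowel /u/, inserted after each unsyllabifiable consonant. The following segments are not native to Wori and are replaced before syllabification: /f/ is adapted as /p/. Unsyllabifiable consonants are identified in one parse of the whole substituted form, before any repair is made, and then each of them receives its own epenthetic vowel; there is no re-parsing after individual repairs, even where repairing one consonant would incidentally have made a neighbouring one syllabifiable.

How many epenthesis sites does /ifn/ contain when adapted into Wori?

After substitution the input is /ipn/.
The unsyllabifiable consonants are /p/, /n/; each receives one epenthetic vowel.

2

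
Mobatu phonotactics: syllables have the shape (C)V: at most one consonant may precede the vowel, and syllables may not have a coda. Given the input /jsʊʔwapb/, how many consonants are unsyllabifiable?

4

The consonants /j/, /ʔ/, /p/, /b/ cannot be parsed into a legal (C)V syllable (no codas are permitted; onsets are limited to one consonant).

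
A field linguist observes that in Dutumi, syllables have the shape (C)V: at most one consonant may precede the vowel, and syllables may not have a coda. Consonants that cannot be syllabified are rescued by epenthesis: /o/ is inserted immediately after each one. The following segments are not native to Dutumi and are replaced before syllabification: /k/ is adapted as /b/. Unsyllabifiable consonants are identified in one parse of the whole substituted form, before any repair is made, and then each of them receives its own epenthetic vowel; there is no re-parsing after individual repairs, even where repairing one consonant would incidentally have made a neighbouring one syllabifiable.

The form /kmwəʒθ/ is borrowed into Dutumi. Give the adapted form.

Substitution: /k/ → /b/, giving /bmwəʒθ/.
Under (C)V, the unsyllabifiable consonants are /b/, /m/, /ʒ/, /θ/ (no codas are permitted; onsets are limited to one consonant).
Inserting the epenthetic vowel yields /b/ → /bo/, /m/ → /mo/, /ʒ/ → /ʒo/, /θ/ → /θo/.

bomowəʒoθo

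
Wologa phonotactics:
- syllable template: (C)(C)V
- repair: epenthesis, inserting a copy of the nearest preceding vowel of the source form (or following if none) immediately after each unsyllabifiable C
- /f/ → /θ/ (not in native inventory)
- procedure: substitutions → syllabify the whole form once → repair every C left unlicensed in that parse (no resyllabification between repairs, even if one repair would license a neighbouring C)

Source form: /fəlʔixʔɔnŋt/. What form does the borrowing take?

θəlʔixʔɔnɔŋɔtɔ

Substitution: /f/ → /θ/, giving /θəlʔixʔɔnŋt/.
Under (C)(C)V, the unsyllabifiable consonants are /n/, /ŋ/, /t/ (no codas are permitted; onsets may contain at most 2 consonants).
Each unlicensed consonant becomes the onset of a new syllable: /n/ → /nɔ/, /ŋ/ → /ŋɔ/, /t/ → /tɔ/.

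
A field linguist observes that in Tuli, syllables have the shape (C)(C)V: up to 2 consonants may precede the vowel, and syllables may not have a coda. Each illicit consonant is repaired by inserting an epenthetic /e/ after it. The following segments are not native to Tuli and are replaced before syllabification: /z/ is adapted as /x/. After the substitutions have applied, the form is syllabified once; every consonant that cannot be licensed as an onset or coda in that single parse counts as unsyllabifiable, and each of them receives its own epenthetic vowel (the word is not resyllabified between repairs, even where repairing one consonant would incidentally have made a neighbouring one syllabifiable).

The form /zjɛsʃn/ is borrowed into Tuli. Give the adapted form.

xjɛseʃene

Substitution: /z/ → /x/, giving /xjɛsʃn/.
Syllabifying with onset maximization leaves /s/, /ʃ/, /n/ stranded (no codas are permitted; onsets may contain at most 2 consonants).
Epenthesis after each stranded consonant: /s/ → /se/, /ʃ/ → /ʃe/, /n/ → /ne/.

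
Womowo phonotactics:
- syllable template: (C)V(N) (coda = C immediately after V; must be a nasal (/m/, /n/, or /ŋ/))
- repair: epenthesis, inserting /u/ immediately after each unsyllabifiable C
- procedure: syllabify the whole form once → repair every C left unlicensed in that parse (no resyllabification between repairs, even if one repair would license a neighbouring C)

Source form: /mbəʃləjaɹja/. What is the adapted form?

mubəʃuləjaɹuja

Syllabifying with onset maximization leaves /m/, /ʃ/, /ɹ/ stranded (only a nasal (/m/, /n/, or /ŋ/) is licensed in coda position; onsets are limited to one consonant).
Epenthesis after each stranded consonant: /m/ → /mu/, /ʃ/ → /ʃu/, /ɹ/ → /ɹu/.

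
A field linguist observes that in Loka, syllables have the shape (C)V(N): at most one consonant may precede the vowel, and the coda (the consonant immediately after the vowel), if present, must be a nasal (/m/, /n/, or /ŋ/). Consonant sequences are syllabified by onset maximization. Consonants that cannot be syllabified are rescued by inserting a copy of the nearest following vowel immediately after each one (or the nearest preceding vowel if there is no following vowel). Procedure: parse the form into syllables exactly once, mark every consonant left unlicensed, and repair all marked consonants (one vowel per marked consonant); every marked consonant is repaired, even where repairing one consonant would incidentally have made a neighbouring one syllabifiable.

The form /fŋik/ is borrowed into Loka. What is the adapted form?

fiŋiki

Under (C)V(N), the unsyllabifiable consonants are /f/, /k/ (only a nasal (/m/, /n/, or /ŋ/) is licensed in coda position; onsets are limited to one consonant).
Inserting the epenthetic vowel yields /f/ → /fi/, /k/ → /ki/.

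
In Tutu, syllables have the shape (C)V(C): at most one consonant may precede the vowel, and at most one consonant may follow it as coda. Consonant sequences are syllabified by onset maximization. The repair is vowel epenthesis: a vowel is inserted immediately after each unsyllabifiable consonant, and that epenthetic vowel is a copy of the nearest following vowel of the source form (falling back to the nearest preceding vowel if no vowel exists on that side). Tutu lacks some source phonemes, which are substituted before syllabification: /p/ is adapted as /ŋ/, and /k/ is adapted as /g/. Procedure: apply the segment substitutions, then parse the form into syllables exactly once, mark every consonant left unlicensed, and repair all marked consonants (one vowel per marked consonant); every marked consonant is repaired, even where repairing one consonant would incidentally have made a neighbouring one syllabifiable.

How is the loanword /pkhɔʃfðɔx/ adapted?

ŋɔgɔhɔʃfɔðɔx

Substitution: /p/ → /ŋ/, /k/ → /g/, giving /ŋghɔʃfðɔx/.
Under (C)V(C), the unsyllabifiable consonants are /ŋ/, /g/, /f/ (at most one coda consonant is licensed; onsets are limited to one consonant).
Each unlicensed consonant becomes the onset of a new syllable: /ŋ/ → /ŋɔ/, /g/ → /gɔ/, /f/ → /fɔ/.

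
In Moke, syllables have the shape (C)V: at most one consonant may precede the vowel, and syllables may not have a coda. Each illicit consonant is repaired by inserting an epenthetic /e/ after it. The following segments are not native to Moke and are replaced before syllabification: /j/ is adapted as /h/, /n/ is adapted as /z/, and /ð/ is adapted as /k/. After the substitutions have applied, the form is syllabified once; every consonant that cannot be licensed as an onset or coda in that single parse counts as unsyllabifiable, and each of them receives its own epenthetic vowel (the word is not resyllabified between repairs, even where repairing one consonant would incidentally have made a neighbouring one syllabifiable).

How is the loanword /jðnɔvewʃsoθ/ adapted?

Substitution: /j/ → /h/, /ð/ → /k/, /n/ → /z/, giving /hkzɔvewʃsoθ/.
Under (C)V, the unsyllabifiable consonants are /h/, /k/, /w/, /ʃ/, /θ/ (no codas are permitted; onsets are limited to one consonant).
Epenthesis after each stranded consonant: /h/ → /he/, /k/ → /ke/, /w/ → /we/, /ʃ/ → /ʃe/, /θ/ → /θe/.

hekezɔveweʃesoθe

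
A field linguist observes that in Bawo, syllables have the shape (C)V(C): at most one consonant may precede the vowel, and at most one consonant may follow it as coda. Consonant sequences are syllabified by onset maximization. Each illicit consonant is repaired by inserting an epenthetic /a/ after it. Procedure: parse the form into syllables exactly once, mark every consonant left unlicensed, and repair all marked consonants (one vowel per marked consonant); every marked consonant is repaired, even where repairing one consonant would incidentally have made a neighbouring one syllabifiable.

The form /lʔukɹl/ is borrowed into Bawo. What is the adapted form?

The consonants /l/, /ɹ/, /l/ cannot be parsed into a legal (C)V(C) syllable (at most one coda consonant is licensed; onsets are limited to one consonant).
Each unlicensed consonant becomes the onset of a new syllable: /l/ → /la/, /ɹ/ → /ɹa/, /l/ → /la/.

laʔukɹala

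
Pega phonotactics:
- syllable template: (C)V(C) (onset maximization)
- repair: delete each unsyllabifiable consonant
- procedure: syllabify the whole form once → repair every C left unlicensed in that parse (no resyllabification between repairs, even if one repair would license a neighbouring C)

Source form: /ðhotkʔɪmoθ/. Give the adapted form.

Syllabifying with onset maximization leaves /ð/, /k/ stranded (at most one coda consonant is licensed; onsets are limited to one consonant).
Each unlicensed consonant is deleted: /ð/, /k/.

hotʔɪmoθ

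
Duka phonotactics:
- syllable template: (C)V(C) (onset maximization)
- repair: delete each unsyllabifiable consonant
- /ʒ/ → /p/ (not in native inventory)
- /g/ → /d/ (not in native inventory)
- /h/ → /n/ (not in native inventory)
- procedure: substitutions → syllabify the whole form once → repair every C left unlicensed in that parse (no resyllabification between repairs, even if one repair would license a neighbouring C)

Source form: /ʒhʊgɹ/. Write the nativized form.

Substitution: /ʒ/ → /p/, /h/ → /n/, /g/ → /d/, giving /pnʊdɹ/.
The consonants /p/, /ɹ/ cannot be parsed into a legal (C)V(C) syllable (at most one coda consonant is licensed; onsets are limited to one consonant).
Each unlicensed consonant is deleted: /p/, /ɹ/.

nʊd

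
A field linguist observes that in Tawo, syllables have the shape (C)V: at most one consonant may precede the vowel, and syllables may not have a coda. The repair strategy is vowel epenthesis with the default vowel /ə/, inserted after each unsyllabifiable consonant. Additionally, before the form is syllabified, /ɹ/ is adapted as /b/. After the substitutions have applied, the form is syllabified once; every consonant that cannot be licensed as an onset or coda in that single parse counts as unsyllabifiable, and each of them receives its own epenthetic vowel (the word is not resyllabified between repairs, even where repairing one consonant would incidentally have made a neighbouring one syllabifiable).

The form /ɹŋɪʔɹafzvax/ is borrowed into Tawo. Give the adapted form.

bəŋɪʔəbafəzəvaxə

Substitution: /ɹ/ → /b/, giving /bŋɪʔbafzvax/.
Under (C)V, the unsyllabifiable consonants are /b/, /ʔ/, /f/, /z/, /x/ (no codas are permitted; onsets are limited to one consonant).
Inserting the epenthetic vowel yields /b/ → /bə/, /ʔ/ → /ʔə/, /f/ → /fə/, /z/ → /zə/, /x/ → /xə/.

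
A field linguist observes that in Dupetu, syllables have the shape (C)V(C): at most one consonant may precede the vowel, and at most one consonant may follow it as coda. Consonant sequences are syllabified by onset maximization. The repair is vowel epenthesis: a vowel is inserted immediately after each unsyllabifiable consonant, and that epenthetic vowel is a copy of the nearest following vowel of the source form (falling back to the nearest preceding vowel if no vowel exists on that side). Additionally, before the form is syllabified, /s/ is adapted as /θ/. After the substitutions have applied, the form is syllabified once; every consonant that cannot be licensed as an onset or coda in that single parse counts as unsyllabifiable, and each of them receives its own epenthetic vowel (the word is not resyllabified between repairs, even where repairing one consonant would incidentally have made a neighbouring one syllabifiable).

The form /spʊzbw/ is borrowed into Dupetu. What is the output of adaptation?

Substitution: /s/ → /θ/, giving /θpʊzbw/.
Syllabifying with onset maximization leaves /θ/, /b/, /w/ stranded (at most one coda consonant is licensed; onsets are limited to one consonant).
Inserting the epenthetic vowel yields /θ/ → /θʊ/, /b/ → /bʊ/, /w/ → /wʊ/.

θʊpʊzbʊwʊ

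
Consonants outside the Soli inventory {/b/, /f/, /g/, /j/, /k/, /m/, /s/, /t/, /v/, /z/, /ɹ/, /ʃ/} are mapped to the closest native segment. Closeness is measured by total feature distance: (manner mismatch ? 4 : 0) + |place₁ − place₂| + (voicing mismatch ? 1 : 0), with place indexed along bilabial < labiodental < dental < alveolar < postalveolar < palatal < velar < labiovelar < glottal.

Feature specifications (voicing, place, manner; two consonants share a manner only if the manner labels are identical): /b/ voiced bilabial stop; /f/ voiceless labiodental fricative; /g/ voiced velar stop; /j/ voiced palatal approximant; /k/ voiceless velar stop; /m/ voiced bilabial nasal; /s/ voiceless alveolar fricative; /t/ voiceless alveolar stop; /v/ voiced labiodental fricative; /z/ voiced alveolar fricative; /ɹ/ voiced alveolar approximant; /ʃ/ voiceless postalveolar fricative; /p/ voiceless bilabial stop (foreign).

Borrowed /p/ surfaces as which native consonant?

b

/b/ is closest: same manner (stop), place distance 0 (bilabial→bilabial), voicing differs (+1); total 1. Next closest is /t/ at distance 3.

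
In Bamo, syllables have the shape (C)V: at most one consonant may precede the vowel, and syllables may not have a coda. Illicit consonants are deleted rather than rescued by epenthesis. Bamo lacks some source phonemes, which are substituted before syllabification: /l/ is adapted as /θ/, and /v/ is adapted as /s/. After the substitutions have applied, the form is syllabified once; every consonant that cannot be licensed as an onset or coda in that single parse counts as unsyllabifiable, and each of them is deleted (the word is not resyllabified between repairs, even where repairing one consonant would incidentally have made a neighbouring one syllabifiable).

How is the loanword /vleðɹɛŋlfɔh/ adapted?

θeɹɛfɔ

Substitution: /v/ → /s/, /l/ → /θ/, giving /sθeðɹɛŋθfɔh/.
Under (C)V, the unsyllabifiable consonants are /s/, /ð/, /ŋ/, /θ/, /h/ (no codas are permitted; onsets are limited to one consonant).
Deleting the stranded consonants removes /s/, /ð/, /ŋ/, /θ/, /h/.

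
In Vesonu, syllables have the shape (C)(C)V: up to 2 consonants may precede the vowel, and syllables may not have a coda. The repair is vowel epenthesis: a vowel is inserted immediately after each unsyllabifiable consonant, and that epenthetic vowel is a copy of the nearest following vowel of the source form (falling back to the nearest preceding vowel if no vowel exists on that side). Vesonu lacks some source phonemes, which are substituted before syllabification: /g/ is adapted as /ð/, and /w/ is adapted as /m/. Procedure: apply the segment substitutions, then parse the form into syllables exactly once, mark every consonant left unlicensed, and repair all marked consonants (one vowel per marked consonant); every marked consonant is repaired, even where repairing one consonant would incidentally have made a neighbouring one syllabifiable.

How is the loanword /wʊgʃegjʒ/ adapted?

mʊðʃeðejeʒe

Substitution: /w/ → /m/, /g/ → /ð/, giving /mʊðʃeðjʒ/.
Syllabifying with onset maximization leaves /ð/, /j/, /ʒ/ stranded (no codas are permitted; onsets may contain at most 2 consonants).
Epenthesis after each stranded consonant: /ð/ → /ðe/, /j/ → /je/, /ʒ/ → /ʒe/.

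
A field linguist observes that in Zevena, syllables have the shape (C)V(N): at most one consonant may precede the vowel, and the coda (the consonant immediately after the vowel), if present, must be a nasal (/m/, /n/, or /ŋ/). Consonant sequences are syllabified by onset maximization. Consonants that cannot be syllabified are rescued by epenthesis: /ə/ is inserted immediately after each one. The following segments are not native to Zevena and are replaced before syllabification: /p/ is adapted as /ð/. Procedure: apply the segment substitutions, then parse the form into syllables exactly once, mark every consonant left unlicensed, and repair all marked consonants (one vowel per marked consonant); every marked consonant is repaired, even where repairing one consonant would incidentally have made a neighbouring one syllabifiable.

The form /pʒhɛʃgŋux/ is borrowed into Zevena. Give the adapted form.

Substitution: /p/ → /ð/, giving /ðʒhɛʃgŋux/.
The consonants /ð/, /ʒ/, /ʃ/, /g/, /x/ cannot be parsed into a legal (C)V(N) syllable (only a nasal (/m/, /n/, or /ŋ/) is licensed in coda position; onsets are limited to one consonant).
Each unlicensed consonant becomes the onset of a new syllable: /ð/ → /ðə/, /ʒ/ → /ʒə/, /ʃ/ → /ʃə/, /g/ → /gə/, /x/ → /xə/.

ðəʒəhɛʃəgəŋuxə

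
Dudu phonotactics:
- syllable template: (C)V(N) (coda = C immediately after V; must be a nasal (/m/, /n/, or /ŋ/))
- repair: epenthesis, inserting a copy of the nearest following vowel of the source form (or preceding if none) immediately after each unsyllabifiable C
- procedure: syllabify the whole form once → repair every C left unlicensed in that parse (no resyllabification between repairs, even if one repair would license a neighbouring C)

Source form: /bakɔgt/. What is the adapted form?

Syllabifying with onset maximization leaves /g/, /t/ stranded (only a nasal (/m/, /n/, or /ŋ/) is licensed in coda position; onsets are limited to one consonant).
Inserting the epenthetic vowel yields /g/ → /gɔ/, /t/ → /tɔ/.

bakɔgɔtɔ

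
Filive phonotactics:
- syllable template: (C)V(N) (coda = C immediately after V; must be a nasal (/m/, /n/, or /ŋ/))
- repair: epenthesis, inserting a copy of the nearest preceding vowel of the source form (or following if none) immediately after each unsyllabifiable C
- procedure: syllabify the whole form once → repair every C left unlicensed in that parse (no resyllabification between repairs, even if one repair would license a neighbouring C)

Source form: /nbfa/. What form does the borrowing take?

nabafa

Syllabifying with onset maximization leaves /n/, /b/ stranded (only a nasal (/m/, /n/, or /ŋ/) is licensed in coda position; onsets are limited to one consonant).
Epenthesis after each stranded consonant: /n/ → /na/, /b/ → /ba/.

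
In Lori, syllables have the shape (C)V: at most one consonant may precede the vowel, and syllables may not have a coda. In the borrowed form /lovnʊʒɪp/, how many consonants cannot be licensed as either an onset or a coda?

Under (C)V, the unsyllabifiable consonants are /v/, /p/ (no codas are permitted; onsets are limited to one consonant).

2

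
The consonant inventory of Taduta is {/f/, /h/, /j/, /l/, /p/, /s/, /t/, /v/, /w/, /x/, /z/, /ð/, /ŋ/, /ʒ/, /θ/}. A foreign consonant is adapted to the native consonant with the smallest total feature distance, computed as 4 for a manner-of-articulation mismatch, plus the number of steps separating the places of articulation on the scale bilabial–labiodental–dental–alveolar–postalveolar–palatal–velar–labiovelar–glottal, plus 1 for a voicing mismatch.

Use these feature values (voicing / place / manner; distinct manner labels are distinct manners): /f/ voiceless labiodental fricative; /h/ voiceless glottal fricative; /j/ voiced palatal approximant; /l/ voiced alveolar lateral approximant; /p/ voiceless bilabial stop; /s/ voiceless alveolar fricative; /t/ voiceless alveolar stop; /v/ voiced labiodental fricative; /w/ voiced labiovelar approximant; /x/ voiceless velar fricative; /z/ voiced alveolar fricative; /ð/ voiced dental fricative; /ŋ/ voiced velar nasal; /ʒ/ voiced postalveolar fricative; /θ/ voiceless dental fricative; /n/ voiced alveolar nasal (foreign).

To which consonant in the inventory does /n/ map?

/ŋ/ is closest: same manner (nasal), place distance 3 (alveolar→velar), same voicing; total 3. Next closest is /l/ at distance 4.

ŋ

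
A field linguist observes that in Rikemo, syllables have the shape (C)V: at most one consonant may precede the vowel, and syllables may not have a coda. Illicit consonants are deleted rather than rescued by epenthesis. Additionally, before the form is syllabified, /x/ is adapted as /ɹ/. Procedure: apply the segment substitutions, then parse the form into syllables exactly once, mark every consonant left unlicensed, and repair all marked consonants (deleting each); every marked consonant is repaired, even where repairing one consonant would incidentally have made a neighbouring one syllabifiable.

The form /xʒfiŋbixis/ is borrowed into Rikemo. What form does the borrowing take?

Substitution: /x/ → /ɹ/, giving /ɹʒfiŋbiɹis/.
The consonants /ɹ/, /ʒ/, /ŋ/, /s/ cannot be parsed into a legal (C)V syllable (no codas are permitted; onsets are limited to one consonant).
Deletion applies to /ɹ/, /ʒ/, /ŋ/, /s/.

fibiɹi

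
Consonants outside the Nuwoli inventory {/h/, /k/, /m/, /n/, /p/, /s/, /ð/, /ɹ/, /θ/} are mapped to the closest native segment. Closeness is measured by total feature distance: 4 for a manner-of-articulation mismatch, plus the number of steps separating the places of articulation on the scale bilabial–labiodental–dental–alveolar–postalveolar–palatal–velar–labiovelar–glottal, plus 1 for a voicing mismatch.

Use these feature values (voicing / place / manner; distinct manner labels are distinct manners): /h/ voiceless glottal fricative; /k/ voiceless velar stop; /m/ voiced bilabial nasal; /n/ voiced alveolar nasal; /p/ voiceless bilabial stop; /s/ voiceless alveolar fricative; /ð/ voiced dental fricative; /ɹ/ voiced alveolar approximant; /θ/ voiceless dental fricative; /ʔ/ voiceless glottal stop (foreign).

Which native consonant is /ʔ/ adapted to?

/k/ is closest: same manner (stop), place distance 2 (glottal→velar), same voicing; total 2. Next closest is /h/ at distance 4.

k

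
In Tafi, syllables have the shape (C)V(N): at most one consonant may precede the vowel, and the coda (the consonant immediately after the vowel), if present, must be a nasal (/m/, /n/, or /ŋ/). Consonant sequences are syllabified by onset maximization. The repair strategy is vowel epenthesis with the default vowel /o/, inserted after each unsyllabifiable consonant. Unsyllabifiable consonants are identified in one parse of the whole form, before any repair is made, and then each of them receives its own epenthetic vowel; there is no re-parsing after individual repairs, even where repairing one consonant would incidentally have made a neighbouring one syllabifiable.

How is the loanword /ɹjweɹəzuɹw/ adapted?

ɹojoweɹəzuɹowo

Under (C)V(N), the unsyllabifiable consonants are /ɹ/, /j/, /ɹ/, /w/ (only a nasal (/m/, /n/, or /ŋ/) is licensed in coda position; onsets are limited to one consonant).
Inserting the epenthetic vowel yields /ɹ/ → /ɹo/, /j/ → /jo/, /ɹ/ → /ɹo/, /w/ → /wo/.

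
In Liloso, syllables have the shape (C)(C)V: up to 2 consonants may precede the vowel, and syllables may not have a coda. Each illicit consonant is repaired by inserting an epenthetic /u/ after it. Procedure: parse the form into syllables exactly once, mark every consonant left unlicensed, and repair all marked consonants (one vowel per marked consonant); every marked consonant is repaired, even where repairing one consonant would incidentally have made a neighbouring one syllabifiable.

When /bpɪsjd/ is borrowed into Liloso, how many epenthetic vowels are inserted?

3

The unsyllabifiable consonants are /s/, /j/, /d/; each receives one epenthetic vowel.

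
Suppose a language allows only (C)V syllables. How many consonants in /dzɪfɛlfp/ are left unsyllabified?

4

Under (C)V, the unsyllabifiable consonants are /d/, /l/, /f/, /p/ (no codas are permitted; onsets are limited to one consonant).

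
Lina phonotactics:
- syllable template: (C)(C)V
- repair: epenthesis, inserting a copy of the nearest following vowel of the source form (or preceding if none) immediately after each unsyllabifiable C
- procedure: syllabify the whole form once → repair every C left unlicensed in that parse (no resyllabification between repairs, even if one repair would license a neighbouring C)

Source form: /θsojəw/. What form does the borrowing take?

Syllabifying with onset maximization leaves /w/ stranded (no codas are permitted; onsets may contain at most 2 consonants).
Inserting the epenthetic vowel yields /w/ → /wə/.

θsojəwə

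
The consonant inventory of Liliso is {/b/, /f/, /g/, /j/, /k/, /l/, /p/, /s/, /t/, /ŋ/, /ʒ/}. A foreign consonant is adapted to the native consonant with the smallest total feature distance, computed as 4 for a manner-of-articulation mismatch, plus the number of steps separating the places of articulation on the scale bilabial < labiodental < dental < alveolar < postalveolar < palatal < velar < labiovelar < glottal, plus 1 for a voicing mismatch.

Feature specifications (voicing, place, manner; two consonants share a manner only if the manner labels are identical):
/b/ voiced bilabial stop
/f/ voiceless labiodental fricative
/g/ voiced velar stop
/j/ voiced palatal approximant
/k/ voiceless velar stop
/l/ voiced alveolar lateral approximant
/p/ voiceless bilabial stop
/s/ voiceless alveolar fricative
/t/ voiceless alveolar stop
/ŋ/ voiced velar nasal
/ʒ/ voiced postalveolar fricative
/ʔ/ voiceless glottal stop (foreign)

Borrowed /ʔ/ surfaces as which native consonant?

k

/k/ is closest: same manner (stop), place distance 2 (glottal→velar), same voicing; total 2. Next closest is /g/ at distance 3.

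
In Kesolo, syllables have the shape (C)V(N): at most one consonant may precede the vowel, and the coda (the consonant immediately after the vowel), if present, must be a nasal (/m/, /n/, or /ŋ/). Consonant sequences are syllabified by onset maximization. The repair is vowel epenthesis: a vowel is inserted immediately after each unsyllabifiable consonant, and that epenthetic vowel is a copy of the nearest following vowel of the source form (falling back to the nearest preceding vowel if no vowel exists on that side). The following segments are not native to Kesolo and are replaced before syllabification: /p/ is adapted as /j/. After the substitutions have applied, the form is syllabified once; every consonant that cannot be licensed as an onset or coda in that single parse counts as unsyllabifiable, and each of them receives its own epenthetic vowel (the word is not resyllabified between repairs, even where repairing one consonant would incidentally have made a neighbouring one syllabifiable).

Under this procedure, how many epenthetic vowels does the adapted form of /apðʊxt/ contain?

After substitution the input is /ajðʊxt/.
The unsyllabifiable consonants are /j/, /x/, /t/; each receives one epenthetic vowel.

3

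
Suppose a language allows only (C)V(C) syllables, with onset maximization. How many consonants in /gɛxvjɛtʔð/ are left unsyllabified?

The consonants /v/, /ʔ/, /ð/ cannot be parsed into a legal (C)V(C) syllable (at most one coda consonant is licensed; onsets are limited to one consonant).

3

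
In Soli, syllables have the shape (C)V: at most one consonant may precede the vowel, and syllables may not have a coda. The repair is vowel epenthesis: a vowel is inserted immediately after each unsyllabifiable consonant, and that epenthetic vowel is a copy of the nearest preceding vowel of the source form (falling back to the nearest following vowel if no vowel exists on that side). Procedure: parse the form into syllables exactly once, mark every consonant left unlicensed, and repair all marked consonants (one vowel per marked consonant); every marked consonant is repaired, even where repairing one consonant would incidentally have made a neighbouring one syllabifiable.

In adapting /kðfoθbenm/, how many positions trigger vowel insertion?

5

The unsyllabifiable consonants are /k/, /ð/, /θ/, /n/, /m/; each receives one epenthetic vowel.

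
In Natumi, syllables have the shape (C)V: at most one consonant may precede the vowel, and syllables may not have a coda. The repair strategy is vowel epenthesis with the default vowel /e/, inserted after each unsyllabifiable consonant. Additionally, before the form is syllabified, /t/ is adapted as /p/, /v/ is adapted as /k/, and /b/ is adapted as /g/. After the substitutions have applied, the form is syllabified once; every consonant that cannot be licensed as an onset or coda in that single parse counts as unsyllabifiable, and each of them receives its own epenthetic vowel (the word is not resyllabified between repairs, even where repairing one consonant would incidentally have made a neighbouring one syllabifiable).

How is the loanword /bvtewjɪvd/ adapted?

Substitution: /b/ → /g/, /v/ → /k/, /t/ → /p/, giving /gkpewjɪkd/.
The consonants /g/, /k/, /w/, /k/, /d/ cannot be parsed into a legal (C)V syllable (no codas are permitted; onsets are limited to one consonant).
Inserting the epenthetic vowel yields /g/ → /ge/, /k/ → /ke/, /w/ → /we/, /k/ → /ke/, /d/ → /de/.

gekepewejɪkede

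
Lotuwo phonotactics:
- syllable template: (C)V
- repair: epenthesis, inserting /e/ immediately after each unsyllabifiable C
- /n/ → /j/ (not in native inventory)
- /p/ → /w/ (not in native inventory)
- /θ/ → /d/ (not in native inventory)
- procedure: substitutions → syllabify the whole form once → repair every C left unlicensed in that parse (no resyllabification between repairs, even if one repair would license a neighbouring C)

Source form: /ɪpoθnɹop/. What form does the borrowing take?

Substitution: /p/ → /w/, /θ/ → /d/, /n/ → /j/, giving /ɪwodjɹow/.
The consonants /d/, /j/, /w/ cannot be parsed into a legal (C)V syllable (no codas are permitted; onsets are limited to one consonant).
Each unlicensed consonant becomes the onset of a new syllable: /d/ → /de/, /j/ → /je/, /w/ → /we/.

ɪwodejeɹowe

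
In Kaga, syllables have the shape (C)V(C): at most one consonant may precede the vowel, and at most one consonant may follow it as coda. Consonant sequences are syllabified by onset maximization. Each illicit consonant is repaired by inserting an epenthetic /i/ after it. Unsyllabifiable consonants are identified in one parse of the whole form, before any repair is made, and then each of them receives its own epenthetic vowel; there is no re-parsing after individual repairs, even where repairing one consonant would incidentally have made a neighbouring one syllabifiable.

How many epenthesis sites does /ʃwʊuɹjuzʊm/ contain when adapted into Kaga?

1

The unsyllabifiable consonants are /ʃ/; each receives one epenthetic vowel.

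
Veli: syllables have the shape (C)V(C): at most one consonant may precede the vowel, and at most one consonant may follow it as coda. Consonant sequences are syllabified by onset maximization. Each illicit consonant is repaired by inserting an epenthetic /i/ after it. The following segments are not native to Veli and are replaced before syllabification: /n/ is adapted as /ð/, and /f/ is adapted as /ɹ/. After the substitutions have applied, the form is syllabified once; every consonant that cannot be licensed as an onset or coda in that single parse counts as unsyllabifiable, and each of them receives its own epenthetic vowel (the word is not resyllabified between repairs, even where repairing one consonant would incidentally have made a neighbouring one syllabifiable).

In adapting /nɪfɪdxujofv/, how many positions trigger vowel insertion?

After substitution the input is /ðɪɹɪdxujoɹv/.
The unsyllabifiable consonants are /v/; each receives one epenthetic vowel.

1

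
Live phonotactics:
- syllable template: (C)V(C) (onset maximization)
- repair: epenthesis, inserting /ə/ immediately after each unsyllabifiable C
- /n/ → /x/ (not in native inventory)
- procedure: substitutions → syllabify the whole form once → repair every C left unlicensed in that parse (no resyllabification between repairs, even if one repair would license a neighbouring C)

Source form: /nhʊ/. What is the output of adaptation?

xəhʊ

Substitution: /n/ → /x/, giving /xhʊ/.
The consonants /x/ cannot be parsed into a legal (C)V(C) syllable (at most one coda consonant is licensed; onsets are limited to one consonant).
Each unlicensed consonant becomes the onset of a new syllable: /x/ → /xə/.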